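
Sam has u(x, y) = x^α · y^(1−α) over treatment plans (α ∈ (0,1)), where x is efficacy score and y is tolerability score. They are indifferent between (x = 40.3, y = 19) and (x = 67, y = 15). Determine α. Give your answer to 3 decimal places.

α ≈ 0.317

The Cobb–Douglas utilities coincide, so 40.3^α·19^(1−α) = 67^α·15^(1−α).
Rearrange to (40.3/67)^α = (15/19)^(1−α) and take logs: α·-0.508341 = (1−α)·-0.236389.
So α/(1−α) = (-0.236389)/(-0.508341) = 0.465021, and α = 0.465021/1.465021 ≈ 0.317.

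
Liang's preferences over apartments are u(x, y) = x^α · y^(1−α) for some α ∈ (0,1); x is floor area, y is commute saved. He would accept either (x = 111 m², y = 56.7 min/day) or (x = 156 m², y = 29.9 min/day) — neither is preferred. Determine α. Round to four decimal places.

α ≈ 0.6528

Indifference: 111^α · 56.7^(1−α) = 156^α · 29.9^(1−α).
(111/156)^α = (29.9/56.7)^(1−α); take logs: α·ln(111/156) = (1−α)·ln(29.9/56.7), i.e. α·-0.3403258 = (1−α)·-0.6399157.
Thus α·(-0.9802415) = -0.6399157, so α = -0.6399157/-0.9802415 ≈ 0.6528.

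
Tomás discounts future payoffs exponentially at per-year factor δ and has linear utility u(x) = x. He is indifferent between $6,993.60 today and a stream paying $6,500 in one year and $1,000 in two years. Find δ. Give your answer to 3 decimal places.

Present value of the stream is 6500·δ + 1000·δ². Indifference gives 6500δ + 1000δ² = 6993.60.
Rearranged: 1000δ² + 6500δ − 6993.60 = 0.
The positive root is δ = [−6500 + √(6500² + 4·1000·6993.60)] / (2·1000) = (−6500 + 8380.000)/2000 ≈ 0.940.

δ ≈ 0.940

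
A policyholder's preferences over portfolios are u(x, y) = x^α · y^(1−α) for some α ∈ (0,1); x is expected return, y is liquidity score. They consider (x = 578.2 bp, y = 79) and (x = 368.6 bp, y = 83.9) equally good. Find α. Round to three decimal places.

α ≈ 0.118

The Cobb–Douglas utilities coincide, so 578.2^α·79^(1−α) = 368.6^α·83.9^(1−α).
Rearrange to (578.2/368.6)^α = (83.9/79)^(1−α) and take logs: α·0.450208 = (1−α)·0.060178.
So α/(1−α) = (0.060178)/(0.450208) = 0.133667, and α = 0.133667/1.133667 ≈ 0.118.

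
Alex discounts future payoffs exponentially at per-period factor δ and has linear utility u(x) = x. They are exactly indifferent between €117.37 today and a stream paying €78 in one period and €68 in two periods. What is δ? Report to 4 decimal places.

δ ≈ 0.8600

The stream is worth 78δ + 68δ² today, so 78δ + 68δ² = 117.37.
So 68δ² + 78δ − 117.37 = 0.
The positive root is δ = [−78 + √(78² + 4·68·117.37)] / (2·68) = (−78 + 194.958)/136 ≈ 0.8600.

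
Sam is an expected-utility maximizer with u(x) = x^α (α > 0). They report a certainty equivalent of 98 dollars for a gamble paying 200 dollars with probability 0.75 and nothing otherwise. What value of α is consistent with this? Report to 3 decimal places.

The lottery's expected utility is 0.75·u(200) + 0.25·u(0) = 0.75·200^α (since u(0) = 0 for α > 0).
Setting u(98) equal to that: 98^α = 0.75·200^α ⇒ (98/200)^α = 0.75.
α = ln(0.75) / ln(98/200) = -0.287682/-0.713350 ≈ 0.403.

α ≈ 0.403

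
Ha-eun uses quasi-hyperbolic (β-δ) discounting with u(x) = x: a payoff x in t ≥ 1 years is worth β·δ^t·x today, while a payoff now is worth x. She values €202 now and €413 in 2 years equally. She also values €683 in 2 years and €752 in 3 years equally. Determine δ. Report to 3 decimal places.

Both payoffs in the second observation are in the future, so β drops out: δ^2·683 = δ^3·752 ⇒ δ = 683/752 = 0.90824.

δ ≈ 0.908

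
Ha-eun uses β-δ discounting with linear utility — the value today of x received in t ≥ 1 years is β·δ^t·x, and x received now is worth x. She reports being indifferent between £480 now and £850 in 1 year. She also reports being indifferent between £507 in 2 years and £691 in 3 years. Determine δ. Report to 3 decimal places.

δ ≈ 0.734

Both payoffs in the second observation are in the future, so β drops out: δ^2·507 = δ^3·691 ⇒ δ = 507/691 = 0.73372.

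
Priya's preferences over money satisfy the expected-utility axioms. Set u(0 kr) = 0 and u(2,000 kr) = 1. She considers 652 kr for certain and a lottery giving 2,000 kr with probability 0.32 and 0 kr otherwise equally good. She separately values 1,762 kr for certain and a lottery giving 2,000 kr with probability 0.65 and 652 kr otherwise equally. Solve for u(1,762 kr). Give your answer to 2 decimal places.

The first gamble pins u(652 kr): it must equal 0.32·1 + 0.68·0 = 0.32.
Then u(1,762 kr) = 0.65·u(2,000 kr) + 0.35·u(652 kr) = 0.65·1.00 + 0.35·0.32 = 0.7620.

0.76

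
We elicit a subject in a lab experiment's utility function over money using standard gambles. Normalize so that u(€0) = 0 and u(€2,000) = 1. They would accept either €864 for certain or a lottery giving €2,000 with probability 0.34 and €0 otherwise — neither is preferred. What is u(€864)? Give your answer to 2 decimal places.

By the standard-gamble method, u(€864) is just the indifference probability on the best outcome: 0.34.

0.34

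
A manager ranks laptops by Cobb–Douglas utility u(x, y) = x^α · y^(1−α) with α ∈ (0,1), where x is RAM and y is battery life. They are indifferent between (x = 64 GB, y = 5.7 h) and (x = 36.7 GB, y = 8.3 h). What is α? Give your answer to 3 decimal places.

α ≈ 0.403

Set the two utilities equal: 64^α·5.7^(1−α) = 36.7^α·8.3^(1−α).
Taking logs: α·ln 64 + (1−α)·ln 5.7 = α·ln 36.7 + (1−α)·ln 8.3, i.e. α·0.556106 = (1−α)·0.375789.
Thus α·(0.931895) = 0.375789, so α = 0.375789/0.931895 ≈ 0.403.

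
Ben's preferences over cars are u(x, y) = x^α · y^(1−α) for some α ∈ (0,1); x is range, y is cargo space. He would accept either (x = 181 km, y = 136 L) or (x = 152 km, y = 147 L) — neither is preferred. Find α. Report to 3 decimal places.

Indifference: 181^α · 136^(1−α) = 152^α · 147^(1−α).
Rearrange to (181/152)^α = (147/136)^(1−α) and take logs: α·0.174617 = (1−α)·0.077778.
So α/(1−α) = (0.077778)/(0.174617) = 0.445421, and α = 0.445421/1.445421 ≈ 0.308.

α ≈ 0.308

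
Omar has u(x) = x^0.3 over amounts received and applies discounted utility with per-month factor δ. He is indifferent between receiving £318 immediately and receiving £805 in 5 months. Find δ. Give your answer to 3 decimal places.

The payoff in 5 months is discounted by δ^5, so u(318) = δ^5·u(805) and δ^5 = u(318)/u(805).
With u(x) = x^0.3: δ^5 = 318^0.3/805^0.3 = (318/805)^0.3 = 0.75681.
Hence δ = (0.75681)^(1/5) = 0.94580.

δ ≈ 0.946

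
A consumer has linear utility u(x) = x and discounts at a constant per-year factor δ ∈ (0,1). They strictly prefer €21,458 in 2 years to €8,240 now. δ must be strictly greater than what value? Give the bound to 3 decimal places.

Under u(x) = x this choice says 8240 < δ^2·21458.
So δ^2 > 8240/21458 = 0.38401; taking the square root of both positive sides preserves the inequality.
δ > (8240/21458)^(1/2) ≈ 0.620.

δ > 0.620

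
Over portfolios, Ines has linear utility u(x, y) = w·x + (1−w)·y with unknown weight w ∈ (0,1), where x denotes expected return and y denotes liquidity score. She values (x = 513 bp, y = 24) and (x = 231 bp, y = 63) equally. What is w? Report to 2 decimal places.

w = 0.12

u(513,24) = u(231,63) means w·513 + (1−w)·24 = w·231 + (1−w)·63.
Rearranging, 282·w − 39·(1−w) = 0.
The marginal rate of substitution is 39/282, so w = 39/(282+39) = 0.12.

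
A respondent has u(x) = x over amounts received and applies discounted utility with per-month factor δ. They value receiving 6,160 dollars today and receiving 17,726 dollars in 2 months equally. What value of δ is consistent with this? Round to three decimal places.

δ ≈ 0.590

The payoff in 2 months is discounted by δ^2, so u(6160) = δ^2·u(17726) and δ^2 = u(6160)/u(17726).
With u(x) = x: δ^2 = 6160/17726 = 0.34751.
So δ = 0.34751^(1/2) ≈ 0.590.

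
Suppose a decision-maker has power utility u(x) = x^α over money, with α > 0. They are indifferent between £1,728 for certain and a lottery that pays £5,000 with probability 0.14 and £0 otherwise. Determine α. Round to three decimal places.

α ≈ 1.851

Since u(0) = 0, the lottery's EU is 0.14·5000^α.
Indifference: 1728^α = 0.14·5000^α, so (1728/5000)^α = 0.14.
Taking logs: α·ln(1728/5000) = ln(0.14), so α = -1.966113 / -1.062473 ≈ 1.851.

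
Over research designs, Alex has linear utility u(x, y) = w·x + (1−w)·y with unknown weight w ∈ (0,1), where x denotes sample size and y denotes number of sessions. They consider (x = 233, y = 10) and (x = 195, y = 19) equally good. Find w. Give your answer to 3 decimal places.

u(233,10) = u(195,19) means w·233 + (1−w)·10 = w·195 + (1−w)·19.
Rearranging, 38·w − 9·(1−w) = 0.
Hence w = 9/(38+9) = 9/47 = 0.191.

w = 0.191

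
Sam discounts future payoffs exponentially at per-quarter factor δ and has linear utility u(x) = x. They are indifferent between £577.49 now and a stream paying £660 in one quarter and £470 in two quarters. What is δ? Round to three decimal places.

Equating present values: 577.49 = 660δ + 470δ².
Rearranged: 470δ² + 660δ − 577.49 = 0.
The positive root is δ = [−660 + √(660² + 4·470·577.49)] / (2·470) = (−660 + 1233.402)/940 ≈ 0.610.

δ ≈ 0.610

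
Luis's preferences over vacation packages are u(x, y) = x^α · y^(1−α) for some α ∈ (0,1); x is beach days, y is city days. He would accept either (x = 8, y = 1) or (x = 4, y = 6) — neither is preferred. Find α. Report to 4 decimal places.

Set the two utilities equal: 8^α·1^(1−α) = 4^α·6^(1−α).
(8/4)^α = (6/1)^(1−α); take logs: α·ln(8/4) = (1−α)·ln(6/1), i.e. α·0.6931472 = (1−α)·1.7917595.
Thus α·(2.4849067) = 1.7917595, so α = 1.7917595/2.4849067 ≈ 0.7211.

α ≈ 0.7211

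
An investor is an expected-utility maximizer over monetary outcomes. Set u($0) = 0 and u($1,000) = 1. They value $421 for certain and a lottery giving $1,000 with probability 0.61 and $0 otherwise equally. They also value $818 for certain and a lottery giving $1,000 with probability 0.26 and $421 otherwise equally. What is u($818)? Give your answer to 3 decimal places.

0.711

The first gamble pins u($421): it must equal 0.61·1 + 0.39·0 = 0.61.
Then u($818) = 0.26·u($1,000) + 0.74·u($421) = 0.26·1.00 + 0.74·0.61 = 0.7114.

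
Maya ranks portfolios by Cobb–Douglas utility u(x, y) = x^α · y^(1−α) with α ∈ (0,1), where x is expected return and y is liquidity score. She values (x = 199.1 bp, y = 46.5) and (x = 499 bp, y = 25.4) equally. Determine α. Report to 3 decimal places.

α ≈ 0.397

Indifference: 199.1^α · 46.5^(1−α) = 499^α · 25.4^(1−α).
Rearrange to (199.1/499)^α = (25.4/46.5)^(1−α) and take logs: α·-0.918799 = (1−α)·-0.604703.
Thus α·(-1.523502) = -0.604703, so α = -0.604703/-1.523502 ≈ 0.397.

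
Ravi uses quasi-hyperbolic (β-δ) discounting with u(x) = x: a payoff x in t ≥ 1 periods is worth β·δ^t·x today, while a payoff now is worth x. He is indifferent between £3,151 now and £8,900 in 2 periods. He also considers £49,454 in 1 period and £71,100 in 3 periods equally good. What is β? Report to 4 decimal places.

β ≈ 0.5090

The second indifference involves only future payoffs, so β cancels: β·δ^1·49454 = β·δ^3·71100, giving δ^2 = 49454/71100 = 0.69556, so δ = 0.83400.
Now use the now-vs-future pair: 3151 = β·δ^2·8900 gives β = 3151/(0.69556·8900) ≈ 0.5090.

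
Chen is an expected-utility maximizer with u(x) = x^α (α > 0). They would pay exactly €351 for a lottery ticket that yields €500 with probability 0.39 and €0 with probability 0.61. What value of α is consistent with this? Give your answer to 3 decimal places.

α ≈ 2.661

Since u(0) = 0, the lottery's EU is 0.39·500^α.
Setting u(351) equal to that: 351^α = 0.39·500^α ⇒ (351/500)^α = 0.39.
Take logs: α = ln 0.39 / ln(351/500) ≈ 2.66125.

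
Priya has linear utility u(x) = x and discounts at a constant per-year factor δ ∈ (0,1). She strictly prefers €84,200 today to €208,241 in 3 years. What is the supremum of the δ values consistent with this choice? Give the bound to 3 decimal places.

The preference means 84200 > δ^3·208241.
Dividing by 208241: δ^3 < 0.40434. Both sides are positive, so the cube root keeps the direction.
δ < 0.40434^(1/3) = 0.739.

δ < 0.739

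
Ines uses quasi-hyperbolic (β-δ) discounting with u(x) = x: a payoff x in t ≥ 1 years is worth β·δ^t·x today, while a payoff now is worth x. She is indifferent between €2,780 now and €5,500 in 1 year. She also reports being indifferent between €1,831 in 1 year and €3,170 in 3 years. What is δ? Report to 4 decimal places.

δ ≈ 0.7600

The second indifference involves only future payoffs, so β cancels: β·δ^1·1831 = β·δ^3·3170, giving δ^2 = 1831/3170 = 0.57760, so δ = 0.76000.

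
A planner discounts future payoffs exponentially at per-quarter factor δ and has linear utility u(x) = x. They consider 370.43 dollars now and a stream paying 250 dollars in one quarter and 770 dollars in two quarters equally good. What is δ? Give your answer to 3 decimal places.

δ ≈ 0.550

Equating present values: 370.43 = 250δ + 770δ².
Rearranged: 770δ² + 250δ − 370.43 = 0.
The positive root is δ = [−250 + √(250² + 4·770·370.43)] / (2·770) = (−250 + 1097.007)/1540 ≈ 0.550.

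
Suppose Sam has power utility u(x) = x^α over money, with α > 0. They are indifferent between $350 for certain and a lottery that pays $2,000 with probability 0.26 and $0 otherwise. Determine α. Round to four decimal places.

The lottery's expected utility is 0.26·u(2000) + 0.74·u(0) = 0.26·2000^α (since u(0) = 0 for α > 0).
Indifference: 350^α = 0.26·2000^α, so (350/2000)^α = 0.26.
Taking logs: α·ln(350/2000) = ln(0.26), so α = -1.3470736 / -1.7429693 ≈ 0.7729.

α ≈ 0.7729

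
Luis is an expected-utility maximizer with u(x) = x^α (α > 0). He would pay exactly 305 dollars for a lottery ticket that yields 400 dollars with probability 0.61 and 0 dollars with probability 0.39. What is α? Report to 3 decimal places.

EU(lottery) = 0.61·400^α + 0.39·0 = 0.61·400^α.
Equating: 305^α = 0.61·400^α, i.e. 0.7625^α = 0.61.
α = ln(0.61) / ln(305/400) = -0.494296/-0.271153 ≈ 1.823.

α ≈ 1.823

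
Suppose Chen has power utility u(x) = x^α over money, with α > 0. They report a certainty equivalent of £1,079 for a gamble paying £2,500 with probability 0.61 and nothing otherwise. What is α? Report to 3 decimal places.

The lottery's expected utility is 0.61·u(2500) + 0.39·u(0) = 0.61·2500^α (since u(0) = 0 for α > 0).
Indifference: 1079^α = 0.61·2500^α, so (1079/2500)^α = 0.61.
α = ln(0.61) / ln(1079/2500) = -0.494296/-0.840256 ≈ 0.588.

α ≈ 0.588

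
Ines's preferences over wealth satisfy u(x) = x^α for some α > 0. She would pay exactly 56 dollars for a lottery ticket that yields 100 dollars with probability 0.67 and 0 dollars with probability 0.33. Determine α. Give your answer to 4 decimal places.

The lottery's expected utility is 0.67·u(100) + 0.33·u(0) = 0.67·100^α (since u(0) = 0 for α > 0).
Indifference: 56^α = 0.67·100^α, so (56/100)^α = 0.67.
Take logs: α = ln 0.67 / ln(56/100) ≈ 0.690695.

α ≈ 0.6907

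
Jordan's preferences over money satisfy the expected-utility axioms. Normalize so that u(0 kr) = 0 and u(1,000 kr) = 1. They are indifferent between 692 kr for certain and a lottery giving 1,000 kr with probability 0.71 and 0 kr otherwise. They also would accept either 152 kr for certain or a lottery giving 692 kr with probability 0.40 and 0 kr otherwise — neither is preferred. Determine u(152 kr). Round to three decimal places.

The first gamble pins u(692 kr): it must equal 0.71·1 + 0.29·0 = 0.71.
Chaining: u(152 kr) = 0.40·0.71 + 0.60·0.00 = 0.2840.

0.284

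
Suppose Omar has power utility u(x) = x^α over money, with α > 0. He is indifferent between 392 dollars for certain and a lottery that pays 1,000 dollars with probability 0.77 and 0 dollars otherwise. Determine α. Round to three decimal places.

α ≈ 0.279

EU(lottery) = 0.77·1000^α + 0.23·0 = 0.77·1000^α.
Equating: 392^α = 0.77·1000^α, i.e. 0.3920^α = 0.77.
Taking logs: α·ln(392/1000) = ln(0.77), so α = -0.261365 / -0.936493 ≈ 0.279.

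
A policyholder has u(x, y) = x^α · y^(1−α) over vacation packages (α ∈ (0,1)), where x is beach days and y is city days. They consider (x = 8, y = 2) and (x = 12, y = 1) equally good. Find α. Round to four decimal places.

Indifference: 8^α · 2^(1−α) = 12^α · 1^(1−α).
Taking logs: α·ln 8 + (1−α)·ln 2 = α·ln 12 + (1−α)·ln 1, i.e. α·-0.4054651 = (1−α)·-0.6931472.
So α/(1−α) = (-0.6931472)/(-0.4054651) = 1.7095114, and α = 1.7095114/2.7095114 ≈ 0.6309.

α ≈ 0.6309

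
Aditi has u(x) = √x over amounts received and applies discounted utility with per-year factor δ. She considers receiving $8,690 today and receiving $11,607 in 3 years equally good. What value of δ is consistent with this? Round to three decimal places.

δ ≈ 0.953

The payoff in 3 years is discounted by δ^3, so u(8690) = δ^3·u(11607) and δ^3 = u(8690)/u(11607).
Since u(x) = √x, δ^3 = √(8690/11607) = 0.86527.
So δ = 0.86527^(1/3) ≈ 0.953.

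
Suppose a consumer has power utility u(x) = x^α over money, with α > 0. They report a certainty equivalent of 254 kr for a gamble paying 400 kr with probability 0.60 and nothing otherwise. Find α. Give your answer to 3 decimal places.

The lottery's expected utility is 0.60·u(400) + 0.40·u(0) = 0.60·400^α (since u(0) = 0 for α > 0).
Equating: 254^α = 0.60·400^α, i.e. 0.6350^α = 0.60.
α = ln(0.60) / ln(254/400) = -0.510826/-0.454130 ≈ 1.125.

α ≈ 1.125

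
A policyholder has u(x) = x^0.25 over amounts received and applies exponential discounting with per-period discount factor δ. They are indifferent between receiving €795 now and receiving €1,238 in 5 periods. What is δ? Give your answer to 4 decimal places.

The payoff in 5 periods is discounted by δ^5, so u(795) = δ^5·u(1238) and δ^5 = u(795)/u(1238).
Since u(x) = x^0.25, δ^5 = (795/1238)^0.25 = 0.64216^0.25 = 0.89518.
So δ = 0.89518^(1/5) ≈ 0.9781.

δ ≈ 0.9781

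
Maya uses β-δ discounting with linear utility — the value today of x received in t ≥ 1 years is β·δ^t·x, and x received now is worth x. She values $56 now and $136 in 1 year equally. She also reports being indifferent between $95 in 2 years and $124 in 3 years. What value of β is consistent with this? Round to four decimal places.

The second indifference involves only future payoffs, so β cancels: β·δ^2·95 = β·δ^3·124, giving δ = 95/124 = 0.76613.
Substituting δ into 56 = β·δ·136: β = 56/(104.194) ≈ 0.5375.

β ≈ 0.5375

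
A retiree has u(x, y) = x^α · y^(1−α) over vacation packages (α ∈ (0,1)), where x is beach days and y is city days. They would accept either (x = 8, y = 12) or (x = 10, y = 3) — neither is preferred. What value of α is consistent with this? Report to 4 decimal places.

α ≈ 0.8614

The Cobb–Douglas utilities coincide, so 8^α·12^(1−α) = 10^α·3^(1−α).
Taking logs: α·ln 8 + (1−α)·ln 12 = α·ln 10 + (1−α)·ln 3, i.e. α·-0.2231436 = (1−α)·-1.3862944.
So α/(1−α) = (-1.3862944)/(-0.2231436) = 6.2125663, and α = 6.2125663/7.2125663 ≈ 0.8614.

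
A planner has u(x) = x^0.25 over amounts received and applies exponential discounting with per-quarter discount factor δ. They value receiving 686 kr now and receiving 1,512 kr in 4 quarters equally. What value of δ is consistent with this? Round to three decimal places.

Indifference means u(686) = δ^4 · u(1512), so δ^4 = u(686)/u(1512).
With u(x) = x^0.25: δ^4 = 686^0.25/1512^0.25 = (686/1512)^0.25 = 0.82072.
Taking the 4th root: δ = 0.82072^(1/4) ≈ 0.952.

δ ≈ 0.952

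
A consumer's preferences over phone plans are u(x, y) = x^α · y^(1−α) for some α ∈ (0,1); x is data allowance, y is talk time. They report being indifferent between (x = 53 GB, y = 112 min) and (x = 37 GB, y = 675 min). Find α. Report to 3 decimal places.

α ≈ 0.833

Indifference: 53^α · 112^(1−α) = 37^α · 675^(1−α).
Rearrange to (53/37)^α = (675/112)^(1−α) and take logs: α·0.359374 = (1−α)·1.796214.
With A = 0.359374 and B = 1.796214: α·A = (1−α)·B, so α = B/(A+B) = 1.796214/2.155588 ≈ 0.833.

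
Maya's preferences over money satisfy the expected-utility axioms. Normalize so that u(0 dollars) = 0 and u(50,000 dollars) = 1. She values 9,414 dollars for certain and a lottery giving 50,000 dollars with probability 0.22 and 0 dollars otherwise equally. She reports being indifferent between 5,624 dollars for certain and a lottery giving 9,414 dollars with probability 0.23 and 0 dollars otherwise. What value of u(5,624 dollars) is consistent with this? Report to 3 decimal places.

0.051

From the first indifference, u(9,414 dollars) = 0.22·u(50,000 dollars) + 0.78·u(0 dollars) = 0.22·1 + 0.78·0 = 0.22.
The second indifference gives u(5,624 dollars) = 0.23·u(9,414 dollars) + 0.77·u(0 dollars) = 0.23·0.22 + 0.77·0.00 = 0.0506.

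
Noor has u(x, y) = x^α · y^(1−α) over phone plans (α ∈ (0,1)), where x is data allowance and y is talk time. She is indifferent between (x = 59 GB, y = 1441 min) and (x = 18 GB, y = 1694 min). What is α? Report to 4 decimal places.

The Cobb–Douglas utilities coincide, so 59^α·1441^(1−α) = 18^α·1694^(1−α).
(59/18)^α = (1694/1441)^(1−α); take logs: α·ln(59/18) = (1−α)·ln(1694/1441), i.e. α·1.1871657 = (1−α)·0.1617553.
With A = 1.1871657 and B = 0.1617553: α·A = (1−α)·B, so α = B/(A+B) = 0.1617553/1.3489210 ≈ 0.1199.

α ≈ 0.1199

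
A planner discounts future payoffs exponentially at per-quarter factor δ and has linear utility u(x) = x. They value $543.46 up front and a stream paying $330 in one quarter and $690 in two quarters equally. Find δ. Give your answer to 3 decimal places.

δ ≈ 0.680

Equating present values: 543.46 = 330δ + 690δ².
Rearranged: 690δ² + 330δ − 543.46 = 0.
δ = (−330 + √(330² + 4·690·543.46)) / (2·690) = (−330 + √1608849.60) / 1380 ≈ 0.680.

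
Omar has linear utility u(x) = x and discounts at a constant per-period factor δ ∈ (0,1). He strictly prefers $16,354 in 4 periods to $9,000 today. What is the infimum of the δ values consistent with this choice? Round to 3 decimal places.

δ > 0.861

Comparing present values: 9000 < δ^4·16354.
Dividing by 16354: δ^4 > 0.55032. Both sides are positive, so the 4th root keeps the direction.
δ > (9000/16354)^(1/4) ≈ 0.861.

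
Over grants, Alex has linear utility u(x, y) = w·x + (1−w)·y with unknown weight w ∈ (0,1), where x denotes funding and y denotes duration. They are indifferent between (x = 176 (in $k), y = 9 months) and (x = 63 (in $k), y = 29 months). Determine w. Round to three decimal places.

w = 0.150

Equating utilities: w·176 + (1−w)·9 = w·63 + (1−w)·29.
Collecting terms: w·113 = (1−w)·20.
So w/(1−w) = 20/113 = 0.1770, giving w = 20/(113+20) = 0.150.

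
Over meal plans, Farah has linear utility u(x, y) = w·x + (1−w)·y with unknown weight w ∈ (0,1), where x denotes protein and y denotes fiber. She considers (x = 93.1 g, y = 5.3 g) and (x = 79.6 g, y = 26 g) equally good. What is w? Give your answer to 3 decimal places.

w = 0.605

Indifference: w·93.1 + (1−w)·5.3 = w·79.6 + (1−w)·26.
Rearranging, 13.5·w − 20.7·(1−w) = 0.
So w/(1−w) = 20.7/13.5 = 1.5333, giving w = 20.7/(13.5+20.7) = 0.605.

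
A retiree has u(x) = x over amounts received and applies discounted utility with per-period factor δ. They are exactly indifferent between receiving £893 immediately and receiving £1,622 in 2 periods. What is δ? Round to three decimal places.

Indifference means u(893) = δ^2 · u(1622), so δ^2 = u(893)/u(1622).
With u(x) = x: δ^2 = 893/1622 = 0.55055.
Taking the square root: δ = 0.55055^(1/2) ≈ 0.742.

δ ≈ 0.742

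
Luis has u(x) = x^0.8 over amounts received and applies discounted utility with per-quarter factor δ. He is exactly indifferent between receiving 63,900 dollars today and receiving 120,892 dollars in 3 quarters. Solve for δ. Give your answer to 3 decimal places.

Indifference means u(63900) = δ^3 · u(120892), so δ^3 = u(63900)/u(120892).
Since u(x) = x^0.8, δ^3 = (63900/120892)^0.8 = 0.52857^0.8 = 0.60046.
Taking the cube root: δ = 0.60046^(1/3) ≈ 0.844.

δ ≈ 0.844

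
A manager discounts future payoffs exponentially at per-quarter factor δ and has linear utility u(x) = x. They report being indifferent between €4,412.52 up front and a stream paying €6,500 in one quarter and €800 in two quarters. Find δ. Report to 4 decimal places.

Equating present values: 4412.52 = 6500δ + 800δ².
Rearranged: 800δ² + 6500δ − 4412.52 = 0.
By the quadratic formula (taking the positive root), δ = (−6500 + √56370064.00) / 1600 ≈ 0.6300.

δ ≈ 0.6300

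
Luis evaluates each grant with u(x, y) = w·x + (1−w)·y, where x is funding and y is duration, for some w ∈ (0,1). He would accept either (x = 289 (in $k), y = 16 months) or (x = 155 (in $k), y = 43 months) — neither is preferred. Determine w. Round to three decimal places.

Equating utilities: w·289 + (1−w)·16 = w·155 + (1−w)·43.
Collecting terms: w·134 = (1−w)·27.
So w/(1−w) = 27/134 = 0.2015, giving w = 27/(134+27) = 0.168.

w = 0.168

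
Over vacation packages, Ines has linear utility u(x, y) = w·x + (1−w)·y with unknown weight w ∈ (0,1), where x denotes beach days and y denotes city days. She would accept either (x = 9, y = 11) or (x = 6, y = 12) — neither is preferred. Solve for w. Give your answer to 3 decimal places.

Equating utilities: w·9 + (1−w)·11 = w·6 + (1−w)·12.
Collecting terms: w·3 = (1−w)·1.
So w/(1−w) = 1/3 = 0.3333, giving w = 1/(3+1) = 0.250.

w = 0.250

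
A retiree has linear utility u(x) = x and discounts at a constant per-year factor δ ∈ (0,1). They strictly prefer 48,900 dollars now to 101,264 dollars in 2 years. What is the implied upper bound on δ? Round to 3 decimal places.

δ < 0.695

The preference means 48900 > δ^2·101264.
Hence δ^2 < 48900/101264 = 0.48290, and x ↦ x^(1/2) is increasing on (0,∞).
δ < 0.48290^(1/2) = 0.695.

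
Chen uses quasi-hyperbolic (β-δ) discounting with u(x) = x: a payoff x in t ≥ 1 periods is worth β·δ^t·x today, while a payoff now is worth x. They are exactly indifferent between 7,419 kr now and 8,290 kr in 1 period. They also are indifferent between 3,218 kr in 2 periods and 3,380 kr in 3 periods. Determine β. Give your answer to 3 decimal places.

β ≈ 0.940

From the later pair, β·δ^2·3218 = β·δ^3·3380; dividing through, δ = 3218/3380 = 0.95207.
The first indifference: 7419 = β·δ·8290, so β = 7419/(δ·8290) = 7419/(0.95207·8290) ≈ 0.940.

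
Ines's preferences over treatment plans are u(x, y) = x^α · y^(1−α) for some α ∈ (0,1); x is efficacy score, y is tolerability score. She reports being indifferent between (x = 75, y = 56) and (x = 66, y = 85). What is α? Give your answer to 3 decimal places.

Indifference: 75^α · 56^(1−α) = 66^α · 85^(1−α).
Rearrange to (75/66)^α = (85/56)^(1−α) and take logs: α·0.127833 = (1−α)·0.417300.
So α/(1−α) = (0.417300)/(0.127833) = 3.264415, and α = 3.264415/4.264415 ≈ 0.766.

α ≈ 0.766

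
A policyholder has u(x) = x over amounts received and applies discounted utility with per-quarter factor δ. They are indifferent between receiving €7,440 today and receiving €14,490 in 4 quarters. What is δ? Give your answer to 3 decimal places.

δ ≈ 0.846

Indifference means u(7440) = δ^4 · u(14490), so δ^4 = u(7440)/u(14490).
With u(x) = x: δ^4 = 7440/14490 = 0.51346.
So δ = 0.51346^(1/4) ≈ 0.846.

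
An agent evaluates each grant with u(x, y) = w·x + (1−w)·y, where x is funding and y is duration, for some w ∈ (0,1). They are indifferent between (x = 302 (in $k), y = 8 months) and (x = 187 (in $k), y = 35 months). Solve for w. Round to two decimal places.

w = 0.19

Indifference: w·302 + (1−w)·8 = w·187 + (1−w)·35.
Collecting terms: w·115 = (1−w)·27.
The marginal rate of substitution is 27/115, so w = 27/(115+27) = 0.19.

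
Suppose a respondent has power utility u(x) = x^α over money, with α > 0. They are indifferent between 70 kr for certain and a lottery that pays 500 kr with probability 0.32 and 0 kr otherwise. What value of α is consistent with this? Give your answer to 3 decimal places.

α ≈ 0.580

Since u(0) = 0, the lottery's EU is 0.32·500^α.
Equating: 70^α = 0.32·500^α, i.e. 0.1400^α = 0.32.
Take logs: α = ln 0.32 / ln(70/500) ≈ 0.57954.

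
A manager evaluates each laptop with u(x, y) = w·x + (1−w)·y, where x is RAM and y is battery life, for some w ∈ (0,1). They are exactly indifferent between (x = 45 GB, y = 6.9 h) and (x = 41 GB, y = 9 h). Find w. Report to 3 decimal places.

w = 0.344

u(45,6.9) = u(41,9) means w·45 + (1−w)·6.9 = w·41 + (1−w)·9.
Collecting terms: w·4 = (1−w)·2.1.
Hence w = 2.1/(4+2.1) = 2.1/6.1 = 0.344.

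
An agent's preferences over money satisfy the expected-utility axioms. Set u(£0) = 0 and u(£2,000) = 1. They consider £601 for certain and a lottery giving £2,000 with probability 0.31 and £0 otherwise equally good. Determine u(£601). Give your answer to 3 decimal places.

The indifference gives u(£601) = 0.31·u(£2,000) + 0.69·u(£0) = 0.31·1 + 0.69·0 = 0.31.

0.310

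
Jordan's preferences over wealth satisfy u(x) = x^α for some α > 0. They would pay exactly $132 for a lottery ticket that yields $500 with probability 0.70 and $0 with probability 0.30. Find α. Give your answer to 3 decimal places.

α ≈ 0.268

The lottery's expected utility is 0.70·u(500) + 0.30·u(0) = 0.70·500^α (since u(0) = 0 for α > 0).
Setting u(132) equal to that: 132^α = 0.70·500^α ⇒ (132/500)^α = 0.70.
Taking logs: α·ln(132/500) = ln(0.70), so α = -0.356675 / -1.331806 ≈ 0.268.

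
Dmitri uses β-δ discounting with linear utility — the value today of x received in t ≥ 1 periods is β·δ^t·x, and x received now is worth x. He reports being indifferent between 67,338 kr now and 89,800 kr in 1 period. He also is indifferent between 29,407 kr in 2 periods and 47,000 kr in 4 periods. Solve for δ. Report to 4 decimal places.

From the later pair, β·δ^2·29407 = β·δ^4·47000; dividing through, δ^2 = 29407/47000 = 0.62568, so δ = 0.79100.

δ ≈ 0.7910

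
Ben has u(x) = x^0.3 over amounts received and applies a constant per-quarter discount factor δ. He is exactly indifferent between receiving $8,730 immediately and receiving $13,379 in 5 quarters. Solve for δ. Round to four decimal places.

δ ≈ 0.9747

Indifference means u(8730) = δ^5 · u(13379), so δ^5 = u(8730)/u(13379).
With u(x) = x^0.3: δ^5 = 8730^0.3/13379^0.3 = (8730/13379)^0.3 = 0.87979.
Hence δ = (0.87979)^(1/5) = 0.974710.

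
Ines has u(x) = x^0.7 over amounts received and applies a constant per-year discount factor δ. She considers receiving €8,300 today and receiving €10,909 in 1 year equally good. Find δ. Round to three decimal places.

The payoff in 1 year is discounted by δ, so u(8300) = δ·u(10909) and δ = u(8300)/u(10909).
With u(x) = x^0.7: δ = 8300^0.7/10909^0.7 = (8300/10909)^0.7 = 0.82586.

δ ≈ 0.826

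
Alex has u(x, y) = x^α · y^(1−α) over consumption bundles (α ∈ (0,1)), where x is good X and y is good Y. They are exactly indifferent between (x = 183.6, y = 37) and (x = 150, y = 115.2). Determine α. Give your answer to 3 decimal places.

α ≈ 0.849

Indifference: 183.6^α · 37^(1−α) = 150^α · 115.2^(1−α).
(183.6/150)^α = (115.2/37)^(1−α); take logs: α·ln(183.6/150) = (1−α)·ln(115.2/37), i.e. α·0.202124 = (1−α)·1.135752.
So α/(1−α) = (1.135752)/(0.202124) = 5.619085, and α = 5.619085/6.619085 ≈ 0.849.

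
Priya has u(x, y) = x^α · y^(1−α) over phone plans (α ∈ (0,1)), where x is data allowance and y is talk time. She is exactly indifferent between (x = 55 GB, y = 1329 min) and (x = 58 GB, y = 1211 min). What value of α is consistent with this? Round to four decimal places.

Set the two utilities equal: 55^α·1329^(1−α) = 58^α·1211^(1−α).
Rearrange to (55/58)^α = (1211/1329)^(1−α) and take logs: α·-0.0531098 = (1−α)·-0.0929803.
With A = -0.0531098 and B = -0.0929803: α·A = (1−α)·B, so α = B/(A+B) = -0.0929803/-0.1460901 ≈ 0.6365.

α ≈ 0.6365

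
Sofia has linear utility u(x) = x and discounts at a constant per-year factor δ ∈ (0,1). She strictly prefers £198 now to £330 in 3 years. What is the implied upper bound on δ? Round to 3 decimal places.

δ < 0.843

Under u(x) = x this choice says 198 > δ^3·330.
So δ^3 < 198/330 = 0.60000; taking the cube root of both positive sides preserves the inequality.
δ < 0.60000^(1/3) = 0.843.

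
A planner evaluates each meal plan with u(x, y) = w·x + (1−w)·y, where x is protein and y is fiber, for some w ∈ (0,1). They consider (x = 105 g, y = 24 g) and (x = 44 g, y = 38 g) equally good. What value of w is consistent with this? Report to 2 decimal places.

w = 0.19

Equating utilities: w·105 + (1−w)·24 = w·44 + (1−w)·38.
Rearranging, 61·w − 14·(1−w) = 0.
So w/(1−w) = 14/61 = 0.2295, giving w = 14/(61+14) = 0.19.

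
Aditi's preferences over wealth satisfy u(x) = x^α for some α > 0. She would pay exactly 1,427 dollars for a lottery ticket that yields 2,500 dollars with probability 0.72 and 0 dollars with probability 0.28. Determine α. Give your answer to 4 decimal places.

Since u(0) = 0, the lottery's EU is 0.72·2500^α.
Indifference: 1427^α = 0.72·2500^α, so (1427/2500)^α = 0.72.
Taking logs: α·ln(1427/2500) = ln(0.72), so α = -0.3285041 / -0.5607164 ≈ 0.5859.

α ≈ 0.5859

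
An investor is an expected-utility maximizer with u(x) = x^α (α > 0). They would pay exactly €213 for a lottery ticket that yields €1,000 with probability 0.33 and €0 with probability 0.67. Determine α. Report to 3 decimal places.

Since u(0) = 0, the lottery's EU is 0.33·1000^α.
Setting u(213) equal to that: 213^α = 0.33·1000^α ⇒ (213/1000)^α = 0.33.
Taking logs: α·ln(213/1000) = ln(0.33), so α = -1.108663 / -1.546463 ≈ 0.717.

α ≈ 0.717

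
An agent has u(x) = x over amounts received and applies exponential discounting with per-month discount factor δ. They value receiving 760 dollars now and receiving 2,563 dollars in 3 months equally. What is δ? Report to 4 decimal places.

Indifference means u(760) = δ^3 · u(2563), so δ^3 = u(760)/u(2563).
With u(x) = x: δ^3 = 760/2563 = 0.29653.
Taking the cube root: δ = 0.29653^(1/3) ≈ 0.6668.

δ ≈ 0.6668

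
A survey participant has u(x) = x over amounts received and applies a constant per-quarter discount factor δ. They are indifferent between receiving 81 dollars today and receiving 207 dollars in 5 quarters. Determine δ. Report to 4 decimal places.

δ ≈ 0.8289

Equating discounted utilities: u(81) = δ^5·u(207) ⇒ δ^5 = u(81)/u(207).
With u(x) = x: δ^5 = 81/207 = 0.39130.
Hence δ = (0.39130)^(1/5) = 0.828902.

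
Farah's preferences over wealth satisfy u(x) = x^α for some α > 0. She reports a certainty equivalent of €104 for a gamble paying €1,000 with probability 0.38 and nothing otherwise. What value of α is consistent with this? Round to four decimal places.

Since u(0) = 0, the lottery's EU is 0.38·1000^α.
Indifference: 104^α = 0.38·1000^α, so (104/1000)^α = 0.38.
Taking logs: α·ln(104/1000) = ln(0.38), so α = -0.9675840 / -2.2633644 ≈ 0.4275.

α ≈ 0.4275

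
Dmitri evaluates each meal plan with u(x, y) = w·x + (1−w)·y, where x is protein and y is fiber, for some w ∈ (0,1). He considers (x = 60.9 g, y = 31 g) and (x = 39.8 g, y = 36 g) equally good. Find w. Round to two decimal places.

w = 0.19

u(60.9,31) = u(39.8,36) means w·60.9 + (1−w)·31 = w·39.8 + (1−w)·36.
Rearranging, 21.1·w − 5·(1−w) = 0.
Hence w = 5/(21.1+5) = 5/26.1 = 0.19.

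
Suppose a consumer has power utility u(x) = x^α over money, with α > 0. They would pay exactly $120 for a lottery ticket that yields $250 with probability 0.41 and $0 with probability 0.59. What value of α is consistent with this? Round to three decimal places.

The lottery's expected utility is 0.41·u(250) + 0.59·u(0) = 0.41·250^α (since u(0) = 0 for α > 0).
Equating: 120^α = 0.41·250^α, i.e. 0.4800^α = 0.41.
Taking logs: α·ln(120/250) = ln(0.41), so α = -0.891598 / -0.733969 ≈ 1.215.

α ≈ 1.215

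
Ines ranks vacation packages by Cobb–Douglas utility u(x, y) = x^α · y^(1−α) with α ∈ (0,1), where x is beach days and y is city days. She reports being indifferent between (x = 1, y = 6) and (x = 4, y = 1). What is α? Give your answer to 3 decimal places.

Set the two utilities equal: 1^α·6^(1−α) = 4^α·1^(1−α).
Taking logs: α·ln 1 + (1−α)·ln 6 = α·ln 4 + (1−α)·ln 1, i.e. α·-1.386294 = (1−α)·-1.791759.
With A = -1.386294 and B = -1.791759: α·A = (1−α)·B, so α = B/(A+B) = -1.791759/-3.178053 ≈ 0.564.

α ≈ 0.564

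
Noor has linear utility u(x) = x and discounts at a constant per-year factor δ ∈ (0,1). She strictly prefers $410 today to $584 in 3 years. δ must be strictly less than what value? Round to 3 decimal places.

The preference means 410 > δ^3·584.
Dividing by 584: δ^3 < 0.70205. Both sides are positive, so the cube root keeps the direction.
δ < (410/584)^(1/3) ≈ 0.889.

δ < 0.889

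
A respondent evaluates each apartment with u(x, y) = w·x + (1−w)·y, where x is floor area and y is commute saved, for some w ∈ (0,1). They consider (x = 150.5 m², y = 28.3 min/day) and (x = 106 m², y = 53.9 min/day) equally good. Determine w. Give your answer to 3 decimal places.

w = 0.365

Equating utilities: w·150.5 + (1−w)·28.3 = w·106 + (1−w)·53.9.
Collecting terms: w·44.5 = (1−w)·25.6.
So w/(1−w) = 25.6/44.5 = 0.5753, giving w = 25.6/(44.5+25.6) = 0.365.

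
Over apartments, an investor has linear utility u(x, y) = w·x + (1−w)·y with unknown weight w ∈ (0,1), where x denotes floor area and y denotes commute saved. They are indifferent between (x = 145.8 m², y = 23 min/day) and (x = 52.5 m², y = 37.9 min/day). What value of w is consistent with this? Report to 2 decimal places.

w = 0.14

Equating utilities: w·145.8 + (1−w)·23 = w·52.5 + (1−w)·37.9.
Rearranging, 93.3·w − 14.9·(1−w) = 0.
So w/(1−w) = 14.9/93.3 = 0.1597, giving w = 14.9/(93.3+14.9) = 0.14.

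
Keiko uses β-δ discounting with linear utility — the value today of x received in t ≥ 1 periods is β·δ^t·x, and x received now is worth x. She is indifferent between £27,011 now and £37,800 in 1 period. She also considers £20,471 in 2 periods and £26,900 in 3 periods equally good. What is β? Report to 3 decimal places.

β ≈ 0.939

The second indifference involves only future payoffs, so β cancels: β·δ^2·20471 = β·δ^3·26900, giving δ = 20471/26900 = 0.76100.
Substituting δ into 27011 = β·δ·37800: β = 27011/(28765.941) ≈ 0.939.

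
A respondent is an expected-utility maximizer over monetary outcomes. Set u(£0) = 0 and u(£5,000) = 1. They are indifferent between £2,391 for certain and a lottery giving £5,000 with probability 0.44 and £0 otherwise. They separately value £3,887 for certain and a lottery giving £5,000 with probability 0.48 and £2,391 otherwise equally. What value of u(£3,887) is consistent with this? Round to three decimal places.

First, u(£2,391) = 0.44·u(£5,000) + 0.56·u(£0) = 0.44.
Chaining: u(£3,887) = 0.48·1.00 + 0.52·0.44 = 0.7088.

0.709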